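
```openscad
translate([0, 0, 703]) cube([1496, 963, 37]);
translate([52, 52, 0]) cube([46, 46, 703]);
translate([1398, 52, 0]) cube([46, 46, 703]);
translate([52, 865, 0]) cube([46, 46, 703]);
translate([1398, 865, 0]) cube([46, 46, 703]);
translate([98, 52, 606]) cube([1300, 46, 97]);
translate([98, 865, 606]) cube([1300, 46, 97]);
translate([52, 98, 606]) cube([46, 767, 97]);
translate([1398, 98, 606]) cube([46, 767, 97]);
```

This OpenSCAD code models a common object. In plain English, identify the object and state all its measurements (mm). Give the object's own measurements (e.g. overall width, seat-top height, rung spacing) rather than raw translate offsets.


A table: top 1496 mm (x) × 963 mm (y), 37 mm thick, upper face at z = 740 mm, on four 46×46 mm square legs, each inset 52 mm from the nearest pair of top edges from z = 0 to the bottom of the top. Four apron rails, 46 mm thick and 97 mm tall, run between adjacent legs with their top edges flush with the underside of the top and their outer faces flush with the legs' outer faces.


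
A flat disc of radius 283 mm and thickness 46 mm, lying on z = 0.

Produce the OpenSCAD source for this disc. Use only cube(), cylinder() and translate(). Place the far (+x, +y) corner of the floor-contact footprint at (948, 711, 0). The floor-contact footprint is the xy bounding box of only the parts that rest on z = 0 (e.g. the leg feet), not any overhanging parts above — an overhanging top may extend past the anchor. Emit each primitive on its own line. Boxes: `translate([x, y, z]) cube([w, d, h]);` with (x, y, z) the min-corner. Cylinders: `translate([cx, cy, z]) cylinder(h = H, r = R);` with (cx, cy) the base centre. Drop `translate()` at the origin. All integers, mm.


translate([665, 428, 0]) cylinder(h = 46, r = 283);


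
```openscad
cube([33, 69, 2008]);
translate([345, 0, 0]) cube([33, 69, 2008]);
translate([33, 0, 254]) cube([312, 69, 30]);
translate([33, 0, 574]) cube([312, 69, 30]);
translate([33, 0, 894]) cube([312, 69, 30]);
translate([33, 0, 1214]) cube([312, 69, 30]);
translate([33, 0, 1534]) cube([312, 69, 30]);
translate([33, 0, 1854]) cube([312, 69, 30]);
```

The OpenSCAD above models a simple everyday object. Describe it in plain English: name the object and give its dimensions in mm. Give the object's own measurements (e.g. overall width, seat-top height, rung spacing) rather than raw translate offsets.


A straight ladder. Two 33×69 mm vertical rails, 2008 mm tall, stand 378 mm apart (outside-to-outside) with their front faces coplanar on the −y side. 6 rungs, each 69 mm deep and 30 mm tall, span between the inner faces of the rails, front faces flush with the rails. The lowest rung's underside is at z = 254 mm and rungs are spaced 320 mm apart (underside to underside).


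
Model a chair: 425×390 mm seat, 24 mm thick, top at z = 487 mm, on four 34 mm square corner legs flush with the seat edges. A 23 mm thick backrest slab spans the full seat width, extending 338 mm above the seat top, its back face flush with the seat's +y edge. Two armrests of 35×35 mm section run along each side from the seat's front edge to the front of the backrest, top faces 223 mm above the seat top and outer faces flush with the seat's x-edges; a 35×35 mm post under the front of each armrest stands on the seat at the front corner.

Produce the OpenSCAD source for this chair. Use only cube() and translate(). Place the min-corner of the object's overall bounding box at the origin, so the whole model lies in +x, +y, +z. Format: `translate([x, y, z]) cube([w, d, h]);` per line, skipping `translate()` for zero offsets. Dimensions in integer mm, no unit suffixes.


translate([0, 0, 463]) cube([425, 390, 24]);
cube([34, 34, 463]);
translate([391, 0, 0]) cube([34, 34, 463]);
translate([0, 356, 0]) cube([34, 34, 463]);
translate([391, 356, 0]) cube([34, 34, 463]);
translate([0, 367, 487]) cube([425, 23, 338]);
translate([0, 0, 675]) cube([35, 367, 35]);
translate([390, 0, 675]) cube([35, 367, 35]);
translate([0, 0, 487]) cube([35, 35, 188]);
translate([390, 0, 487]) cube([35, 35, 188]);


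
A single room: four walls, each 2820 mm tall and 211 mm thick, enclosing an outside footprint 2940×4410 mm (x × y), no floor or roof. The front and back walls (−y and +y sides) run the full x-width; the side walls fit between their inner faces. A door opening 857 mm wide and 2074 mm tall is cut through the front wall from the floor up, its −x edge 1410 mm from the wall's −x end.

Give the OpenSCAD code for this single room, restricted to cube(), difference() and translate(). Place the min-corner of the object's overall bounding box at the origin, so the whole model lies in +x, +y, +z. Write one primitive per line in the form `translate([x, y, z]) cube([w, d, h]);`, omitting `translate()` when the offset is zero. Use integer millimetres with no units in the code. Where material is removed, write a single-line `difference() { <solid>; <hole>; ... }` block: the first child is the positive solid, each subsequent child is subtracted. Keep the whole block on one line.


difference() { cube([2940, 211, 2820]); translate([1410, 0, 0]) cube([857, 211, 2074]); }
translate([0, 4199, 0]) cube([2940, 211, 2820]);
translate([0, 211, 0]) cube([211, 3988, 2820]);
translate([2729, 211, 0]) cube([211, 3988, 2820]);


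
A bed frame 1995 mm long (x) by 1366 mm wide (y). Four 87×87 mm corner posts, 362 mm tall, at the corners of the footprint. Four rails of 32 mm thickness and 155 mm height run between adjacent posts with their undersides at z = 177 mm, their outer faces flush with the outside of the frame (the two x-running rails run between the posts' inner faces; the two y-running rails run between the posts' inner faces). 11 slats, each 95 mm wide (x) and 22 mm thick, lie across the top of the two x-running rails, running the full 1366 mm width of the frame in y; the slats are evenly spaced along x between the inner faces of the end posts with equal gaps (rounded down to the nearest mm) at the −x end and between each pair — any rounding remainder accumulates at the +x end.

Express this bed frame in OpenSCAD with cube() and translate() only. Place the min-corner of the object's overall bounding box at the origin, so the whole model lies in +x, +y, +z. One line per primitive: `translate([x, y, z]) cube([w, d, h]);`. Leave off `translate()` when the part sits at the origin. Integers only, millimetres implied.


// slat z = rail_z + rail_h = 177 + 155 = 332
// slat gap = ⌊(1821 − 11·95) / 12⌋ = 64
cube([87, 87, 362]);
translate([0, 1279, 0]) cube([87, 87, 362]);
translate([1908, 0, 0]) cube([87, 87, 362]);
translate([1908, 1279, 0]) cube([87, 87, 362]);
translate([87, 0, 177]) cube([1821, 32, 155]);
translate([87, 1334, 177]) cube([1821, 32, 155]);
translate([0, 87, 177]) cube([32, 1192, 155]);
translate([1963, 87, 177]) cube([32, 1192, 155]);
translate([151, 0, 332]) cube([95, 1366, 22]);
translate([310, 0, 332]) cube([95, 1366, 22]);
translate([469, 0, 332]) cube([95, 1366, 22]);
translate([628, 0, 332]) cube([95, 1366, 22]);
translate([787, 0, 332]) cube([95, 1366, 22]);
translate([946, 0, 332]) cube([95, 1366, 22]);
translate([1105, 0, 332]) cube([95, 1366, 22]);
translate([1264, 0, 332]) cube([95, 1366, 22]);
translate([1423, 0, 332]) cube([95, 1366, 22]);
translate([1582, 0, 332]) cube([95, 1366, 22]);
translate([1741, 0, 332]) cube([95, 1366, 22]);


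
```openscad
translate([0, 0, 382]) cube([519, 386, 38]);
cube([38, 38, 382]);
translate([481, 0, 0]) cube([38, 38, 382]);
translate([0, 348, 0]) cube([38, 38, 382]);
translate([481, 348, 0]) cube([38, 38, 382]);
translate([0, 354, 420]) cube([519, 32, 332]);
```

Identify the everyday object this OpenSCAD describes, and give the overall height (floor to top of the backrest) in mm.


A chair. The overall height is 752 mm.

A slab on four corner posts with a tall panel at the back — a chair. The seat slab sits at z = 382 with thickness 38, and the 332 mm backrest starts at the seat top, so the overall height is 382 + 38 + 332 = 752 mm.


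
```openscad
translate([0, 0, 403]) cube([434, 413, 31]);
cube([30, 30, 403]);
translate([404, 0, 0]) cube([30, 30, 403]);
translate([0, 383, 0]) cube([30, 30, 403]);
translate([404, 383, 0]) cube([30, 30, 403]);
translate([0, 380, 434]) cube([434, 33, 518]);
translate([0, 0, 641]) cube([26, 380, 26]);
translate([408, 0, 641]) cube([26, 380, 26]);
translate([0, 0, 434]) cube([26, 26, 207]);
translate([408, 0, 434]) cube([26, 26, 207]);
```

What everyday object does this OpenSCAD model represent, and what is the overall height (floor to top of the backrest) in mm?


A chair. The overall height is 952 mm.

A slab on four corner posts with a tall panel at the back — a chair. The seat slab sits at z = 403 with thickness 31, and the 518 mm backrest starts at the seat top, so the overall height is 403 + 31 + 518 = 952 mm.


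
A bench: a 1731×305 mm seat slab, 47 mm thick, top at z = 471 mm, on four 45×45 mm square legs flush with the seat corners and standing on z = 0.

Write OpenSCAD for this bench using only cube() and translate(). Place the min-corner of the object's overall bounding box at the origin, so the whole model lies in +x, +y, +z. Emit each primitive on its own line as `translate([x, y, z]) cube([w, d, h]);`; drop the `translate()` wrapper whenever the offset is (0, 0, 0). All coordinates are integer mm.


// leg_h = 471 − 47 = 424
translate([0, 0, 424]) cube([1731, 305, 47]);
cube([45, 45, 424]);
translate([0, 260, 0]) cube([45, 45, 424]);
translate([1686, 0, 0]) cube([45, 45, 424]);
translate([1686, 260, 0]) cube([45, 45, 424]);


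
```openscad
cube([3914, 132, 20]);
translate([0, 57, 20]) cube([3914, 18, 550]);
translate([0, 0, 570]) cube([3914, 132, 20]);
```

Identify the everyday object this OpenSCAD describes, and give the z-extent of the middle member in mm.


An I-beam. The web height is 550 mm.

Two wide flanges with a thin centred web — an I-beam. Overall 590 mm minus two 20 mm flanges gives a web of 590 − 2·20 = 550 mm.


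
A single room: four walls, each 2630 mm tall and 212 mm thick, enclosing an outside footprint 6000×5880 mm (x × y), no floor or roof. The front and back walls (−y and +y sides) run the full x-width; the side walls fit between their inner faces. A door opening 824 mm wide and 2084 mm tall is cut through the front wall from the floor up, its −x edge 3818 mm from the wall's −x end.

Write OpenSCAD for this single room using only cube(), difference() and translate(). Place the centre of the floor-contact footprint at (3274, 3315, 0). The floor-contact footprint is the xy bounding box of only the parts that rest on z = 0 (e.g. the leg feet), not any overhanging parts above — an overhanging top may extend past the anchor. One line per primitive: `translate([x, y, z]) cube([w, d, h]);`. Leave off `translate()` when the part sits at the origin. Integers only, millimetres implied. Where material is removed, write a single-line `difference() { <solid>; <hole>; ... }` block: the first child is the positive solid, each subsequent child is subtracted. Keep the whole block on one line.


difference() { translate([274, 375, 0]) cube([6000, 212, 2630]); translate([4092, 375, 0]) cube([824, 212, 2084]); }
translate([274, 6043, 0]) cube([6000, 212, 2630]);
translate([274, 587, 0]) cube([212, 5456, 2630]);
translate([6062, 587, 0]) cube([212, 5456, 2630]);


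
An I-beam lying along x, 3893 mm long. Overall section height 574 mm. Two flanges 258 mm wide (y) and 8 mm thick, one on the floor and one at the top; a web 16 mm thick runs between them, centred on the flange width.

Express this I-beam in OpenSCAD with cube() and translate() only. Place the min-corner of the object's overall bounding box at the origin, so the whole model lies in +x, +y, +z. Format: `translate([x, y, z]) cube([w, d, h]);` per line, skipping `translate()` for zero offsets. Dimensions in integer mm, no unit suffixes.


cube([3893, 258, 8]);
translate([0, 121, 8]) cube([3893, 16, 558]);
translate([0, 0, 566]) cube([3893, 258, 8]);


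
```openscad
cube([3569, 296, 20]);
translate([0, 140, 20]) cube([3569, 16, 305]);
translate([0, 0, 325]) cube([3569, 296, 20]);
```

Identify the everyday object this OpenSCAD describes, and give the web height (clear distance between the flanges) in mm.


An I-beam. The web height is 305 mm.

Two wide flanges with a thin centred web — an I-beam. Overall 345 mm minus two 20 mm flanges gives a web of 345 − 2·20 = 305 mm.


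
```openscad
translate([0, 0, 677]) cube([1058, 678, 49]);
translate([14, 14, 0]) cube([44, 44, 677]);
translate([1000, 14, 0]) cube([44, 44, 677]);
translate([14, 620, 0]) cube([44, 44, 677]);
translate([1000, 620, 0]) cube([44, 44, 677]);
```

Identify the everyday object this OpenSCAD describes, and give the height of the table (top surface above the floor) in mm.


A table. The table height is 726 mm.

A 1058×678×49 slab sits at z = 677 on four 44 mm square posts — a table. The top surface is at 677 + 49 = 726 mm.


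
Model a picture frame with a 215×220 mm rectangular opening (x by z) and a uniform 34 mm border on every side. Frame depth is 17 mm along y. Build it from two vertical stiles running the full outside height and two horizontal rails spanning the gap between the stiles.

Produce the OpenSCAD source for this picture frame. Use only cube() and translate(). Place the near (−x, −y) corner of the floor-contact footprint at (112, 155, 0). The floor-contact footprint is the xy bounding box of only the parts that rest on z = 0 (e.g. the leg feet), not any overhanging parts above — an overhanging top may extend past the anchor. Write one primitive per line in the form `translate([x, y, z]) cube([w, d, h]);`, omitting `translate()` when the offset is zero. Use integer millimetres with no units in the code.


translate([112, 155, 0]) cube([34, 17, 288]);
translate([361, 155, 0]) cube([34, 17, 288]);
translate([146, 155, 0]) cube([215, 17, 34]);
translate([146, 155, 254]) cube([215, 17, 34]);


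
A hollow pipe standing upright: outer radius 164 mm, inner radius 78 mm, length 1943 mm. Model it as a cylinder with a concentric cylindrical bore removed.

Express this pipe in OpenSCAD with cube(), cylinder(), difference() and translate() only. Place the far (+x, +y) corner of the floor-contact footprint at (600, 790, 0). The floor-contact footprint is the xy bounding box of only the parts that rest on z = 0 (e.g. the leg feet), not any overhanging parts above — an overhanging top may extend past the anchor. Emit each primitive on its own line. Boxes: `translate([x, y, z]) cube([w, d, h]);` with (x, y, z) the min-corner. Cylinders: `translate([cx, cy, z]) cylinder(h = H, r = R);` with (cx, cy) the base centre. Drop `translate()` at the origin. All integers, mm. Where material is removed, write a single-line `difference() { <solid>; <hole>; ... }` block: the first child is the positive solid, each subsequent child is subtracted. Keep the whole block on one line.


difference() { translate([436, 626, 0]) cylinder(h = 1943, r = 164); translate([436, 626, 0]) cylinder(h = 1943, r = 78); }


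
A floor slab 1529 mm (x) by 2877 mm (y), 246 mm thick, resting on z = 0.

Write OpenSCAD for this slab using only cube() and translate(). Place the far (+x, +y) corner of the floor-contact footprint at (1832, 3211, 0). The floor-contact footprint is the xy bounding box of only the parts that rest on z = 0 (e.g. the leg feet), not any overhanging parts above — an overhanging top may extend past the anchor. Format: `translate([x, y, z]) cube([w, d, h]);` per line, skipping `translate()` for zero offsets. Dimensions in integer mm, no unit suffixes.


translate([303, 334, 0]) cube([1529, 2877, 246]);


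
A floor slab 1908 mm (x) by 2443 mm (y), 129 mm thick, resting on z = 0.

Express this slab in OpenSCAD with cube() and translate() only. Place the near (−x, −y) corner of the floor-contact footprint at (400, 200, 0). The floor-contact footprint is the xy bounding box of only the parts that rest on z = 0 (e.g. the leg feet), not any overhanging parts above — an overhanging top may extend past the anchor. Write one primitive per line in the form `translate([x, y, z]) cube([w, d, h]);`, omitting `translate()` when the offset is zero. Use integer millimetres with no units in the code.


translate([400, 200, 0]) cube([1908, 2443, 129]);


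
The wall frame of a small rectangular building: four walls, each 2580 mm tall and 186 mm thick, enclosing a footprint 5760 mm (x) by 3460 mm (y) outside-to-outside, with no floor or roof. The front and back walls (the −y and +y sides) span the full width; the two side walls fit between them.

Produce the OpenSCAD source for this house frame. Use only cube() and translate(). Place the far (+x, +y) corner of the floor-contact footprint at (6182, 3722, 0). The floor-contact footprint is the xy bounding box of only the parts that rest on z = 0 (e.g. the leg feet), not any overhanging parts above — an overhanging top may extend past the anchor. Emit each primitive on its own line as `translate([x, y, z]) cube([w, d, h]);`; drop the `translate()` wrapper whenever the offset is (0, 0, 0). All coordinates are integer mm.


translate([422, 262, 0]) cube([5760, 186, 2580]);
translate([422, 3536, 0]) cube([5760, 186, 2580]);
translate([422, 448, 0]) cube([186, 3088, 2580]);
translate([5996, 448, 0]) cube([186, 3088, 2580]);


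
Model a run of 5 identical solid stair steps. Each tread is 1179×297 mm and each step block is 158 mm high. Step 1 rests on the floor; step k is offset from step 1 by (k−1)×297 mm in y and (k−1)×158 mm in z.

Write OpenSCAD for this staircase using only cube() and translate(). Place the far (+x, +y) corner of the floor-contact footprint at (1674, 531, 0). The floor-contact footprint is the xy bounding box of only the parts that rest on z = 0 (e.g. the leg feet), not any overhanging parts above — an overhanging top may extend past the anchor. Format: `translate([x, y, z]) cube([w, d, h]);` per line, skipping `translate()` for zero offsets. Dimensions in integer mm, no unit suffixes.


translate([495, 234, 0]) cube([1179, 297, 158]);
translate([495, 531, 158]) cube([1179, 297, 158]);
translate([495, 828, 316]) cube([1179, 297, 158]);
translate([495, 1125, 474]) cube([1179, 297, 158]);
translate([495, 1422, 632]) cube([1179, 297, 158]);


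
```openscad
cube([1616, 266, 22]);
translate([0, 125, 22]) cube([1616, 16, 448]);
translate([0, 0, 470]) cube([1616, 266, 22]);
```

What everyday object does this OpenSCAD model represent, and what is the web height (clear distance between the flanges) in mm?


An I-beam. The web height is 448 mm.

Two wide flanges with a thin centred web — an I-beam. Overall 492 mm minus two 22 mm flanges gives a web of 492 − 2·22 = 448 mm.


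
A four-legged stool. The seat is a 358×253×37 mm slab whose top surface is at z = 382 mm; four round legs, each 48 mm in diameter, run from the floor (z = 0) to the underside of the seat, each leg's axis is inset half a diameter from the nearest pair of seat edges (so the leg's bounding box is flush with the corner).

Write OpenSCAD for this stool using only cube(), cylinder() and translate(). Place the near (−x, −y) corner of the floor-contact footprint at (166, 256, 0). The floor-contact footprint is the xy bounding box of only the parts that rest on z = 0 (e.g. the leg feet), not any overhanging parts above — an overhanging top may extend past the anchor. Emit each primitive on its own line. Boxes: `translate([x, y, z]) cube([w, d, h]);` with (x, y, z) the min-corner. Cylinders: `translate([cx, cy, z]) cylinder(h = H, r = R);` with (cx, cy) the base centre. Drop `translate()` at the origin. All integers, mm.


// leg_h = 382 - 37 = 345
translate([166, 256, 345]) cube([358, 253, 37]);
translate([190, 280, 0]) cylinder(h = 345, r = 24);
translate([500, 280, 0]) cylinder(h = 345, r = 24);
translate([190, 485, 0]) cylinder(h = 345, r = 24);
translate([500, 485, 0]) cylinder(h = 345, r = 24);


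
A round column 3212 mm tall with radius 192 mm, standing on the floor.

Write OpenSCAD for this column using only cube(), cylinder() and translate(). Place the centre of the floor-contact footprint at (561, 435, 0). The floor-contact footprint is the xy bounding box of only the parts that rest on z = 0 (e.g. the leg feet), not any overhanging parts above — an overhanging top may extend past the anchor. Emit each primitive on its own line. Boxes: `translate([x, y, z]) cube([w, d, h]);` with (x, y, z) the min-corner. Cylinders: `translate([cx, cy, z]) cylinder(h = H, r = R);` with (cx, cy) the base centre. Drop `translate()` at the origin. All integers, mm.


translate([561, 435, 0]) cylinder(h = 3212, r = 192);


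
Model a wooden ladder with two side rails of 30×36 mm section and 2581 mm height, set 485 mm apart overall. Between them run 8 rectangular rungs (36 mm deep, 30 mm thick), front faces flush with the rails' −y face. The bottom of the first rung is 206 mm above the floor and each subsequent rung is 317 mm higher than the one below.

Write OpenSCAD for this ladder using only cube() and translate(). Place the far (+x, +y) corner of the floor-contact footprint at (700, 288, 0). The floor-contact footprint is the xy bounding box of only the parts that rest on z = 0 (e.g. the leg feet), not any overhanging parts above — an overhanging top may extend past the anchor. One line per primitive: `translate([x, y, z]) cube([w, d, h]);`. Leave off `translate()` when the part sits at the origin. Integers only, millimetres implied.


translate([215, 252, 0]) cube([30, 36, 2581]);
translate([670, 252, 0]) cube([30, 36, 2581]);
translate([245, 252, 206]) cube([425, 36, 30]);
translate([245, 252, 523]) cube([425, 36, 30]);
translate([245, 252, 840]) cube([425, 36, 30]);
translate([245, 252, 1157]) cube([425, 36, 30]);
translate([245, 252, 1474]) cube([425, 36, 30]);
translate([245, 252, 1791]) cube([425, 36, 30]);
translate([245, 252, 2108]) cube([425, 36, 30]);
translate([245, 252, 2425]) cube([425, 36, 30]);


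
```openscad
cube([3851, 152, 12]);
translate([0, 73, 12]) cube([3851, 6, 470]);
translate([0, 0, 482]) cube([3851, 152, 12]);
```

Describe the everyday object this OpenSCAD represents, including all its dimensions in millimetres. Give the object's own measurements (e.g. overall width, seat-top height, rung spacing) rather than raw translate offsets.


An I-beam lying along x, 3851 mm long. Overall section height 494 mm. Two flanges 152 mm wide (y) and 12 mm thick, one on the floor and one at the top; a web 6 mm thick runs between them, centred on the flange width.


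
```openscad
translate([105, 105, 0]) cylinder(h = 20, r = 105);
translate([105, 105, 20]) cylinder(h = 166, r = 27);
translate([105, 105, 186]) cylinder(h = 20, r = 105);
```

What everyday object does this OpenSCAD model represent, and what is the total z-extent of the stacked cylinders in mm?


A spool. The overall height is 206 mm.

Three coaxial cylinders, large–small–large — a spool. Two 20 mm flanges and a 166 mm core give 20 + 166 + 20 = 206 mm.


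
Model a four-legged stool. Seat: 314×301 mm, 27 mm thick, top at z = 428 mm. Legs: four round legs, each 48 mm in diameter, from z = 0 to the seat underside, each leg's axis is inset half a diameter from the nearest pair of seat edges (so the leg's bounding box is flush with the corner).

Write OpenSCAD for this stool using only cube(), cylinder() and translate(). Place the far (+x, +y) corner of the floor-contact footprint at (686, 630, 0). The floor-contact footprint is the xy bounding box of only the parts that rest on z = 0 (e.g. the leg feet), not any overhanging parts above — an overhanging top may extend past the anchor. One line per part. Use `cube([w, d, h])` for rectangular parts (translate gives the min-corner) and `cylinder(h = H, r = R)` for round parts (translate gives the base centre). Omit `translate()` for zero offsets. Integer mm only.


translate([372, 329, 401]) cube([314, 301, 27]);
translate([396, 353, 0]) cylinder(h = 401, r = 24);
translate([662, 353, 0]) cylinder(h = 401, r = 24);
translate([396, 606, 0]) cylinder(h = 401, r = 24);
translate([662, 606, 0]) cylinder(h = 401, r = 24);


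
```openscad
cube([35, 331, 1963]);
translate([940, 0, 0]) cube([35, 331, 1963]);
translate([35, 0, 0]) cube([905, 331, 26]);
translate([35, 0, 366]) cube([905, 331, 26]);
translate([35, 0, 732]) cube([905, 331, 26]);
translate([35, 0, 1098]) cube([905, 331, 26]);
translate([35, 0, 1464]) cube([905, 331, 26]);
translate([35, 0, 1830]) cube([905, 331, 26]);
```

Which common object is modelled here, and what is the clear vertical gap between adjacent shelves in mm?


A bookshelf. The clear shelf gap is 340 mm.

Two tall side panels with 6 horizontal boards between them — a bookshelf. The first two shelf undersides are at z = 0 and z = 366; with shelf thickness 26, the clear gap is 366 − 0 − 26 = 340 mm.


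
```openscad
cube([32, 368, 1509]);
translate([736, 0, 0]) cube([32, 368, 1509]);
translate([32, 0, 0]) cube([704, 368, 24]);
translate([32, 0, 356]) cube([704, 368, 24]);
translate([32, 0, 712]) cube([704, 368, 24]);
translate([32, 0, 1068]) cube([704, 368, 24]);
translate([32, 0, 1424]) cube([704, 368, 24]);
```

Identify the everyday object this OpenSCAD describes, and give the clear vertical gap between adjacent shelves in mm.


A bookshelf. The clear shelf gap is 332 mm.

Two tall side panels with 5 horizontal boards between them — a bookshelf. The first two shelf undersides are at z = 0 and z = 356; with shelf thickness 24, the clear gap is 356 − 0 − 24 = 332 mm.


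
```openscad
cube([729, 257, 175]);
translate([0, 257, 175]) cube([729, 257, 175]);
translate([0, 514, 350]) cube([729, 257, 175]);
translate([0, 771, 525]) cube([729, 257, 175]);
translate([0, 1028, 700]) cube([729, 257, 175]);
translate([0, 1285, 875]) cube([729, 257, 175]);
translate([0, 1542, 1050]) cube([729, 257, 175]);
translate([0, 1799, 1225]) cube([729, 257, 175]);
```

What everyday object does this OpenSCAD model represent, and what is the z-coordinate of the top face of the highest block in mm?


A staircase. The total rise is 1400 mm.

8 identical blocks, each offset up and back from the previous — a staircase. Each step is 175 mm tall and there are 8 of them, so the total rise is 8 × 175 = 1400 mm.


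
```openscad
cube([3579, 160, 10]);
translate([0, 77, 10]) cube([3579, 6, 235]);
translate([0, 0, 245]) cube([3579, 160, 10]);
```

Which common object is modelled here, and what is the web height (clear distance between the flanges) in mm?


An I-beam. The web height is 235 mm.

Two wide flanges with a thin centred web — an I-beam. Overall 255 mm minus two 10 mm flanges gives a web of 255 − 2·10 = 235 mm.


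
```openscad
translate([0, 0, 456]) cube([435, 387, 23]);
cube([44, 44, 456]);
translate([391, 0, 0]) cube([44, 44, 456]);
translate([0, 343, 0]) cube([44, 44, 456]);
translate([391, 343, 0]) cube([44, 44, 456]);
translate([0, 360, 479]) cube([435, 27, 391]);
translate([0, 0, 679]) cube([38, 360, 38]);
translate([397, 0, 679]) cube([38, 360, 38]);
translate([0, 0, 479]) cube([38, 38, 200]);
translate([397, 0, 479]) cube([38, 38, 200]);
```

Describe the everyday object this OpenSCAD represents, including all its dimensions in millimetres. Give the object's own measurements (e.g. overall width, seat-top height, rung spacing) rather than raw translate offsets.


A chair. The seat is a 435×387×23 mm slab with its top at z = 479 mm, on four 44×44 mm corner legs (flush with the seat edges, standing on z = 0). A flat backrest 27 mm thick, 391 mm tall, spans the full seat width and rises from the seat top along its +y edge, rear face flush with the rear of the seat. Two armrests of 38×38 mm section run along each side from the seat's front edge to the front of the backrest, top faces 238 mm above the seat top and outer faces flush with the seat's x-edges; a 38×38 mm post under the front of each armrest stands on the seat at the front corner.


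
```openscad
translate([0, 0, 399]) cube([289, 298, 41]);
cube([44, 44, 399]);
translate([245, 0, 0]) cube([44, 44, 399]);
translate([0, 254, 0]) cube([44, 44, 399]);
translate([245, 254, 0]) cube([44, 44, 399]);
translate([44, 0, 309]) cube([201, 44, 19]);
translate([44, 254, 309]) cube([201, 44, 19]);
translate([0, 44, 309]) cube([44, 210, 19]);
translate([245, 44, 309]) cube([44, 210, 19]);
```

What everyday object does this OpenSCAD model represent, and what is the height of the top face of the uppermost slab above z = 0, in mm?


A stool. The seat height is 440 mm.

A 289×298×41 slab at z = 399 on four corner posts — a stool. The seat top is 399 + 41 = 440 mm.


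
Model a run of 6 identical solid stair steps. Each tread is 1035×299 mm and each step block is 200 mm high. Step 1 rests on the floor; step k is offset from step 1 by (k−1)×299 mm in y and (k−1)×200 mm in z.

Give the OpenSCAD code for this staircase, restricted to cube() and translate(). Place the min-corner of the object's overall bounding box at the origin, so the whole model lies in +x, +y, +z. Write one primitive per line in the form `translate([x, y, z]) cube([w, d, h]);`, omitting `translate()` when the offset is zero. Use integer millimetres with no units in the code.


cube([1035, 299, 200]);
translate([0, 299, 200]) cube([1035, 299, 200]);
translate([0, 598, 400]) cube([1035, 299, 200]);
translate([0, 897, 600]) cube([1035, 299, 200]);
translate([0, 1196, 800]) cube([1035, 299, 200]);
translate([0, 1495, 1000]) cube([1035, 299, 200]);


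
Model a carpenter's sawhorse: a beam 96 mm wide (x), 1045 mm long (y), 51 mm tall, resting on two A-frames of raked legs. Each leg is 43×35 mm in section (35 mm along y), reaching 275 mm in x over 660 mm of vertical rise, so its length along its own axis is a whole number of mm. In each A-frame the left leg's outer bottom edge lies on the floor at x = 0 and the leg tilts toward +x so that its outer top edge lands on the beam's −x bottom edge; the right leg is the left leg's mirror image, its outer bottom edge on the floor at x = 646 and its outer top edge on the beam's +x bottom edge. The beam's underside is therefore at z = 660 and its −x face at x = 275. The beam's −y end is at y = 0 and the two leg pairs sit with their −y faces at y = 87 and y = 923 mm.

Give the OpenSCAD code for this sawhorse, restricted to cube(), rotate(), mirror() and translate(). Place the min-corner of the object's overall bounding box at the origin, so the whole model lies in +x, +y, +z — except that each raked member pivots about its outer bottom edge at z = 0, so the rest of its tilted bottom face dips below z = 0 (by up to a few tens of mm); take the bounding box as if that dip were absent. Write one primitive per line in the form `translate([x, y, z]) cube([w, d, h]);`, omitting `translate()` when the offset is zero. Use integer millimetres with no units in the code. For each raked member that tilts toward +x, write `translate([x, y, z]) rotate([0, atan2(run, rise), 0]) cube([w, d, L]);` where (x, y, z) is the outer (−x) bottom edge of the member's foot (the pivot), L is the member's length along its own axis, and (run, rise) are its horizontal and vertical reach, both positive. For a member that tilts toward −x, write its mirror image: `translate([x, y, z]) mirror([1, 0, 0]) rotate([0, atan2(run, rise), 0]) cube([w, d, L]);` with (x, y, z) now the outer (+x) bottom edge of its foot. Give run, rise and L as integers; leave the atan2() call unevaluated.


translate([275, 0, 660]) cube([96, 1045, 51]);
translate([0, 87, 0]) rotate([0, atan2(275, 660), 0]) cube([43, 35, 715]);
translate([646, 87, 0]) mirror([1, 0, 0]) rotate([0, atan2(275, 660), 0]) cube([43, 35, 715]);
translate([0, 923, 0]) rotate([0, atan2(275, 660), 0]) cube([43, 35, 715]);
translate([646, 923, 0]) mirror([1, 0, 0]) rotate([0, atan2(275, 660), 0]) cube([43, 35, 715]);


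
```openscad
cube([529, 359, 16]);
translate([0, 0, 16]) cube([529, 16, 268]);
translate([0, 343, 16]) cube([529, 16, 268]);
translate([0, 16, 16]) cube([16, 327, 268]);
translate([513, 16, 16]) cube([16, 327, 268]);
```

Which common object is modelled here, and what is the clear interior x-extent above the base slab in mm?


An open box. The internal width is 497 mm.

A 529×359 base slab with four walls standing on it — an open box. The base is 529 mm wide and the walls are 16 mm thick, so the internal width is 529 − 2 × 16 = 497 mm.


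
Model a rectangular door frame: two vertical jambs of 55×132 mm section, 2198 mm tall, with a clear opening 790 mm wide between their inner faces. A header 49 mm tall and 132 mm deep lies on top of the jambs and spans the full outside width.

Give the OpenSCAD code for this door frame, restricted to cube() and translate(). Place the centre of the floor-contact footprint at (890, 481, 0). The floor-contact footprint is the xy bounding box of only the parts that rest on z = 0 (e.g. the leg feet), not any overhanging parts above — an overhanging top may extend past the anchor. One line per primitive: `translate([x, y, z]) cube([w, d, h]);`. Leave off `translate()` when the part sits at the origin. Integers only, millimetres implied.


translate([440, 415, 0]) cube([55, 132, 2198]);
translate([1285, 415, 0]) cube([55, 132, 2198]);
translate([440, 415, 2198]) cube([900, 132, 49]);


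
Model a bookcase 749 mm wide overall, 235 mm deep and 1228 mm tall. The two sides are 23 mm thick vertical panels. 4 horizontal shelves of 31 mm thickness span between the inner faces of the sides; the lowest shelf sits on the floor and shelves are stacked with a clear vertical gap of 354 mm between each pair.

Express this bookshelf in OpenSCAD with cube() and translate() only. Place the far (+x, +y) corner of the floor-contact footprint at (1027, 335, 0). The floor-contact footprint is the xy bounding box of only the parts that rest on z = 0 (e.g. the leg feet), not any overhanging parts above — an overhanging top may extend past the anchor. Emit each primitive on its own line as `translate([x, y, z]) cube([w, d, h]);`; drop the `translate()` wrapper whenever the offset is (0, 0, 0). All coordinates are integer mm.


translate([278, 100, 0]) cube([23, 235, 1228]);
translate([1004, 100, 0]) cube([23, 235, 1228]);
translate([301, 100, 0]) cube([703, 235, 31]);
translate([301, 100, 385]) cube([703, 235, 31]);
translate([301, 100, 770]) cube([703, 235, 31]);
translate([301, 100, 1155]) cube([703, 235, 31]);


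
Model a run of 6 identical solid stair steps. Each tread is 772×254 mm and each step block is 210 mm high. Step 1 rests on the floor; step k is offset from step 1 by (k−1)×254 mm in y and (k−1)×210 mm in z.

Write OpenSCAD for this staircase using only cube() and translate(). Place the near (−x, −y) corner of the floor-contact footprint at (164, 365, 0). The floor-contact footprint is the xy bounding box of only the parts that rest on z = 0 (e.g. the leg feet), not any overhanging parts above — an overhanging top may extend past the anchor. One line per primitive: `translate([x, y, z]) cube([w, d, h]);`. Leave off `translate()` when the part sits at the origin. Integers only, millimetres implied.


translate([164, 365, 0]) cube([772, 254, 210]);
translate([164, 619, 210]) cube([772, 254, 210]);
translate([164, 873, 420]) cube([772, 254, 210]);
translate([164, 1127, 630]) cube([772, 254, 210]);
translate([164, 1381, 840]) cube([772, 254, 210]);
translate([164, 1635, 1050]) cube([772, 254, 210]);


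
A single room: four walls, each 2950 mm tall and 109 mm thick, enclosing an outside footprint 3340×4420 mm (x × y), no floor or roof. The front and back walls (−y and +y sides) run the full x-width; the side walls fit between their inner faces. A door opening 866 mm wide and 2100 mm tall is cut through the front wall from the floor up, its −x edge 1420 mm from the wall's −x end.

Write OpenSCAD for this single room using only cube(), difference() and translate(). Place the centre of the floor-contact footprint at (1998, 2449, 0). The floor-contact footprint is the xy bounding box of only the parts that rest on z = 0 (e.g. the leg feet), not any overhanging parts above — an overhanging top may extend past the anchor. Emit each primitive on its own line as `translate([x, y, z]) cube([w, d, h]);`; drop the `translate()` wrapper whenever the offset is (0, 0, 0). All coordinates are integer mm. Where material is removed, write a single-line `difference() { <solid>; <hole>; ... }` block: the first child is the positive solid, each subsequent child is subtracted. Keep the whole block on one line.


difference() { translate([328, 239, 0]) cube([3340, 109, 2950]); translate([1748, 239, 0]) cube([866, 109, 2100]); }
translate([328, 4550, 0]) cube([3340, 109, 2950]);
translate([328, 348, 0]) cube([109, 4202, 2950]);
translate([3559, 348, 0]) cube([109, 4202, 2950]);


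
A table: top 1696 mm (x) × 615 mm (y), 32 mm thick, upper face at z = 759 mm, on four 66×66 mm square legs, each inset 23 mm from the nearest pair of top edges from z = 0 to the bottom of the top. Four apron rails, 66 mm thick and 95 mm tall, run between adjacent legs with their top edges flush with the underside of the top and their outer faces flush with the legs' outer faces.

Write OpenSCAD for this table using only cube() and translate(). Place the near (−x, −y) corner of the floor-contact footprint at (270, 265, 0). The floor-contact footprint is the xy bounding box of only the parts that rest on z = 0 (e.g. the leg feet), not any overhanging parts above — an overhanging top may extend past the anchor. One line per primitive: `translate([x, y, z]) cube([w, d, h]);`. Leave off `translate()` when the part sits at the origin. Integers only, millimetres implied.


// leg_h = 759 - 32 = 727
// apron z = 727 - 95 = 632
translate([247, 242, 727]) cube([1696, 615, 32]);
translate([270, 265, 0]) cube([66, 66, 727]);
translate([1854, 265, 0]) cube([66, 66, 727]);
translate([270, 768, 0]) cube([66, 66, 727]);
translate([1854, 768, 0]) cube([66, 66, 727]);
translate([336, 265, 632]) cube([1518, 66, 95]);
translate([336, 768, 632]) cube([1518, 66, 95]);
translate([270, 331, 632]) cube([66, 437, 95]);
translate([1854, 331, 632]) cube([66, 437, 95]);


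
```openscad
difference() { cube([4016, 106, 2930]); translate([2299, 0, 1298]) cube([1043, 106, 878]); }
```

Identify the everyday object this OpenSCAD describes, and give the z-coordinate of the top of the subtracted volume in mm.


A wall with a window opening. The window head height is 2176 mm.

A wall with a rectangular opening subtracted — a window. Sill at z = 1298, opening 878 mm tall, so the head is at 1298 + 878 = 2176 mm.


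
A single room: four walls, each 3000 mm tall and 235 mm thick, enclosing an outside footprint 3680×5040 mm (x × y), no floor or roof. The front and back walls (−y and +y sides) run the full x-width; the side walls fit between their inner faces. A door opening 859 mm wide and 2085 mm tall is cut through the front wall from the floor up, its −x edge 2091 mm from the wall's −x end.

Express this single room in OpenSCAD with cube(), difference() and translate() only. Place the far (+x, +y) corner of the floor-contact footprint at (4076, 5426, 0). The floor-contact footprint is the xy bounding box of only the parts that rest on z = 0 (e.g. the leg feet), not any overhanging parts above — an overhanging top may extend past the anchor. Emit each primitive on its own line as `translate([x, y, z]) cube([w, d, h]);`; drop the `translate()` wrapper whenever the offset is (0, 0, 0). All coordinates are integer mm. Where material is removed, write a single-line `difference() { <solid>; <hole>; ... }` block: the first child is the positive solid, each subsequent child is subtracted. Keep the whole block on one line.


difference() { translate([396, 386, 0]) cube([3680, 235, 3000]); translate([2487, 386, 0]) cube([859, 235, 2085]); }
translate([396, 5191, 0]) cube([3680, 235, 3000]);
translate([396, 621, 0]) cube([235, 4570, 3000]);
translate([3841, 621, 0]) cube([235, 4570, 3000]);


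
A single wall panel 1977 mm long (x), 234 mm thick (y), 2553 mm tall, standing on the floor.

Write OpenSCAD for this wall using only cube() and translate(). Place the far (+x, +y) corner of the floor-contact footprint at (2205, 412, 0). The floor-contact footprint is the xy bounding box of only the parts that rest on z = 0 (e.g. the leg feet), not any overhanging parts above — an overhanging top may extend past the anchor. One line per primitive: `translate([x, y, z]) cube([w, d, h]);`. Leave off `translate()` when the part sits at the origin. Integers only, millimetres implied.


translate([228, 178, 0]) cube([1977, 234, 2553]);
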